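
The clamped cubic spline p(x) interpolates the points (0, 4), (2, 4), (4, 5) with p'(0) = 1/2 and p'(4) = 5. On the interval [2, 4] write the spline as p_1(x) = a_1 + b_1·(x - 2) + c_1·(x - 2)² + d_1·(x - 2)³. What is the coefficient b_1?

-1

Let σ_i = p''(x_i). Step sizes h_i = 2, 2; slopes of the chords Δ_i = (y_(i+1) - y_i)/h_i = 0, 1/2.
  2·σ_0 + 8·σ_1 + 2·σ_2 = 6(Δ_1 - Δ_0) = 3
Clamped end conditions give two more equations: 2h_0·σ_0 + h_0·σ_1 = 6(Δ_0 - p'(0)) = -3 and h_1·σ_1 + 2h_1·σ_2 = 6(p'(4) - Δ_1) = 27.
Forward elimination and back-substitution give σ_0 = 0, σ_1 = -3/2, σ_2 = 15/2.
On [2, 4], with p_1(x) = a_1 + b_1·(x - 2) + c_1·(x - 2)² + d_1·(x - 2)³: c_1 = σ_1/2 = -3/4, d_1 = (σ_2 - σ_1)/(6h_1) = 3/4, b_1 = Δ_1 - h_1(2σ_1 + σ_2)/6 = -1.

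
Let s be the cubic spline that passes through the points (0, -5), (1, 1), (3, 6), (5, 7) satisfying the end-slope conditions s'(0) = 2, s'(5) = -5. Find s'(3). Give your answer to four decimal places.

Put M_i = s'' at the i-th knot. Here h = (1, 2, 2) and Δ = (6, 5/2, 1/2), so the interior equations h_(i-1)·M_(i-1) + 2(h_(i-1)+h_i)·M_i + h_i·M_(i+1) = 6(Δ_i − Δ_(i-1)) read
  1·M_0 + 6·M_1 + 2·M_2 = 6(Δ_1 - Δ_0) = -21
  2·M_1 + 8·M_2 + 2·M_3 = 6(Δ_2 - Δ_1) = -12
Clamped end conditions give two more equations: 2h_0·M_0 + h_0·M_1 = 6(Δ_0 - s'(0)) = 24 and h_2·M_2 + 2h_2·M_3 = 6(s'(5) - Δ_2) = -33.
Hence M_0 = 356/23, M_1 = -160/23, M_2 = 121/46, M_3 = -220/23.
On [3, 5], s'(x) = b_2 + 2c_2·(x - 3) + 3d_2·(x - 3)² with b_2 = Δ_2 - h_2(2M_2 + M_3)/6 = 89/46, c_2 = M_2/2 = 121/92, d_2 = (M_3 - M_2)/(6h_2) = -187/184. So s'(3) = 89/46.

1.9348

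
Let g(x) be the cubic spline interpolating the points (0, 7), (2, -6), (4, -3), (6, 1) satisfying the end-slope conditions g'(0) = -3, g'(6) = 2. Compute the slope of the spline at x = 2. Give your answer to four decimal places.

-3.7667

Let σ_i = g''(x_i). Step sizes h_i = 2, 2, 2; slopes of the chords Δ_i = (y_(i+1) - y_i)/h_i = -13/2, 3/2, 2.
  2·σ_0 + 8·σ_1 + 2·σ_2 = 6(Δ_1 - Δ_0) = 48
  2·σ_1 + 8·σ_2 + 2·σ_3 = 6(Δ_2 - Δ_1) = 3
Clamped end conditions give two more equations: 2h_0·σ_0 + h_0·σ_1 = 6(Δ_0 - g'(0)) = -21 and h_2·σ_2 + 2h_2·σ_3 = 6(g'(6) - Δ_2) = 0.
Solving the tridiagonal system: σ_0 = -146/15, σ_1 = 269/30, σ_2 = -32/15, σ_3 = 16/15.
On [2, 4], g'(x) = b_1 + 2c_1·(x - 2) + 3d_1·(x - 2)² with b_1 = Δ_1 - h_1(2σ_1 + σ_2)/6 = -113/30, c_1 = σ_1/2 = 269/60, d_1 = (σ_2 - σ_1)/(6h_1) = -37/40. So g'(2) = -113/30.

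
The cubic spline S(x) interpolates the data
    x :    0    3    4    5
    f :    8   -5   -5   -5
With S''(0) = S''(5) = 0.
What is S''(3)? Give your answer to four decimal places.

Let σ_i = S''(x_i). Step sizes h_i = 3, 1, 1; slopes of the chords Δ_i = (y_(i+1) - y_i)/h_i = -13/3, 0, 0.
  3·σ_0 + 8·σ_1 + 1·σ_2 = 6(Δ_1 - Δ_0) = 26
  1·σ_1 + 4·σ_2 + 1·σ_3 = 6(Δ_2 - Δ_1) = 0
Natural end conditions: σ_0 = σ_3 = 0.
Forward elimination and back-substitution give σ_0 = 0, σ_1 = 104/31, σ_2 = -26/31, σ_3 = 0.

3.3548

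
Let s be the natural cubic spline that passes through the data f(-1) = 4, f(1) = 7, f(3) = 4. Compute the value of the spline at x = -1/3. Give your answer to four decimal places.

5.4444

With M_i denoting the second derivative at x_i, h_i = 2, 2, and Δ_i = (y_(i+1) − y_i)/h_i = 3/2, -3/2:
  2·M_0 + 8·M_1 + 2·M_2 = 6(Δ_1 - Δ_0) = -18
Natural end conditions: M_0 = M_2 = 0.
Solving: M_0 = 0, M_1 = -9/4, M_2 = 0.
On [-1, 1], s(x) = 4 + 9/4·(x + 1) + 0·(x + 1)² - 3/16·(x + 1)³.
With (x + 1) = 2/3: s(-1/3) = 49/9.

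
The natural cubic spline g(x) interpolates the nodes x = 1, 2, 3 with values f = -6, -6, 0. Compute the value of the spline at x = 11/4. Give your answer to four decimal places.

Write m_i for g''(x_i). With h_i = 1, 1 and divided differences Δ_i = 0, 6, the continuity of g' gives the tridiagonal system
  1·m_0 + 4·m_1 + 1·m_2 = 6(Δ_1 - Δ_0) = 36
Natural end conditions: m_0 = m_2 = 0.
Forward elimination and back-substitution give m_0 = 0, m_1 = 9, m_2 = 0.
On [2, 3], g(x) = -6 + 3·(x - 2) + 9/2·(x - 2)² - 3/2·(x - 2)³.
With (x - 2) = 3/4: g(11/4) = -237/128.

-1.8516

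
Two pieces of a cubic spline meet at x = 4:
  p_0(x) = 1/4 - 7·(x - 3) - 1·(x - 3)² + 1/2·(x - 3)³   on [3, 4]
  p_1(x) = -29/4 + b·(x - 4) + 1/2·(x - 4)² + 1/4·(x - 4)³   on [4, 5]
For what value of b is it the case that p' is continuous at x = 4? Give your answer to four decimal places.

p_0'(x) = -7 - 2·(x - 3) + 3/2·(x - 3)², so p_0'(4) = -15/2. On the right, p_1'(4) = b, so b = -15/2.

-7.5000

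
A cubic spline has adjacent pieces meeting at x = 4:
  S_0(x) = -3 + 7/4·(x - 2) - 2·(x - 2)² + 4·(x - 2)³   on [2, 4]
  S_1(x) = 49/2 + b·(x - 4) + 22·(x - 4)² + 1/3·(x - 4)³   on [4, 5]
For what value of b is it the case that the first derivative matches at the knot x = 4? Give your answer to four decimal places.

S_0'(x) = 7/4 - 4·(x - 2) + 12·(x - 2)², so S_0'(4) = 167/4. On the right, S_1'(4) = b, so b = 167/4.

41.7500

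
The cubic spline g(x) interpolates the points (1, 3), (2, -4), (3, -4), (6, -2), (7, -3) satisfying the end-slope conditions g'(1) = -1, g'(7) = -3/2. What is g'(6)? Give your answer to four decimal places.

Write σ_i for g''(x_i). With h_i = 1, 1, 3, 1 and divided differences Δ_i = -7, 0, 2/3, -1, the continuity of g' gives the tridiagonal system
  1·σ_0 + 4·σ_1 + 1·σ_2 = 6(Δ_1 - Δ_0) = 42
  1·σ_1 + 8·σ_2 + 3·σ_3 = 6(Δ_2 - Δ_1) = 4
  3·σ_2 + 8·σ_3 + 1·σ_4 = 6(Δ_3 - Δ_2) = -10
Clamped end conditions give two more equations: 2h_0·σ_0 + h_0·σ_1 = 6(Δ_0 - g'(1)) = -36 and h_3·σ_3 + 2h_3·σ_4 = 6(g'(7) - Δ_3) = -3.
Solving the tridiagonal system: σ_0 = -6107/228, σ_1 = 2003/114, σ_2 = -341/228, σ_3 = -61/114, σ_4 = -281/228.
On [6, 7], g'(x) = b_3 + 2c_3·(x - 6) + 3d_3·(x - 6)² with b_3 = Δ_3 - h_3(2σ_3 + σ_4)/6 = -281/456, c_3 = σ_3/2 = -61/228, d_3 = (σ_4 - σ_3)/(6h_3) = -53/456. So g'(6) = -281/456.

-0.6162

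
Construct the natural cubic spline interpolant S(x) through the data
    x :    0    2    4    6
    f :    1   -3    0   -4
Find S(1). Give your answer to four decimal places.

-1.8750

With σ_i denoting the second derivative at x_i, h_i = 2, 2, 2, and Δ_i = (y_(i+1) − y_i)/h_i = -2, 3/2, -2:
  2·σ_0 + 8·σ_1 + 2·σ_2 = 6(Δ_1 - Δ_0) = 21
  2·σ_1 + 8·σ_2 + 2·σ_3 = 6(Δ_2 - Δ_1) = -21
Natural end conditions: σ_0 = σ_3 = 0.
Solving: σ_0 = 0, σ_1 = 7/2, σ_2 = -7/2, σ_3 = 0.
On [0, 2], S(x) = 1 - 19/6·x + 0·x² + 7/24·x³.
With x = 1: S(1) = -15/8.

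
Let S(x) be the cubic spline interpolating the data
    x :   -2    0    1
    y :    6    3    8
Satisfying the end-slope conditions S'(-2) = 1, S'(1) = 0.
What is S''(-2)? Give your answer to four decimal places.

-10.5833

With M_i denoting the second derivative at x_i, h_i = 2, 1, and Δ_i = (y_(i+1) − y_i)/h_i = -3/2, 5:
  2·M_0 + 6·M_1 + 1·M_2 = 6(Δ_1 - Δ_0) = 39
Clamped end conditions give two more equations: 2h_0·M_0 + h_0·M_1 = 6(Δ_0 - S'(-2)) = -15 and h_1·M_1 + 2h_1·M_2 = 6(S'(1) - Δ_1) = -30.
Forward elimination and back-substitution give M_0 = -127/12, M_1 = 41/3, M_2 = -131/6.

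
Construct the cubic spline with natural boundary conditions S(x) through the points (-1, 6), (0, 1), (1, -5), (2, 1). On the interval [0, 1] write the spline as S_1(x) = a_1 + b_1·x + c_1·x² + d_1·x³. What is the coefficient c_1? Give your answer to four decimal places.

-3.2000

Let M_i = S''(x_i). Step sizes h_i = 1, 1, 1; slopes of the chords Δ_i = (y_(i+1) - y_i)/h_i = -5, -6, 6.
  1·M_0 + 4·M_1 + 1·M_2 = 6(Δ_1 - Δ_0) = -6
  1·M_1 + 4·M_2 + 1·M_3 = 6(Δ_2 - Δ_1) = 72
Natural end conditions: M_0 = M_3 = 0.
Solving the tridiagonal system: M_0 = 0, M_1 = -32/5, M_2 = 98/5, M_3 = 0.
On [0, 1], with S_1(x) = a_1 + b_1·x + c_1·x² + d_1·x³: c_1 = M_1/2 = -16/5, d_1 = (M_2 - M_1)/(6h_1) = 13/3, b_1 = Δ_1 - h_1(2M_1 + M_2)/6 = -107/15.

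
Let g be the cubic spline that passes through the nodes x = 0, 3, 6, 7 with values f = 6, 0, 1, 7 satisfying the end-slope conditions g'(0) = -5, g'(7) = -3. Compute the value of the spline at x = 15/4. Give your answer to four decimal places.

Put M_i = g'' at the i-th knot. Here h = (3, 3, 1) and Δ = (-2, 1/3, 6), so the interior equations h_(i-1)·M_(i-1) + 2(h_(i-1)+h_i)·M_i + h_i·M_(i+1) = 6(Δ_i − Δ_(i-1)) read
  3·M_0 + 12·M_1 + 3·M_2 = 6(Δ_1 - Δ_0) = 14
  3·M_1 + 8·M_2 + 1·M_3 = 6(Δ_2 - Δ_1) = 34
Clamped end conditions give two more equations: 2h_0·M_0 + h_0·M_1 = 6(Δ_0 - g'(0)) = 18 and h_2·M_2 + 2h_2·M_3 = 6(g'(7) - Δ_2) = -54.
Hence M_0 = 376/93, M_1 = -194/93, M_2 = 278/31, M_3 = -976/31.
On [3, 6], g(x) = 0 - 64/31·(x - 3) - 97/93·(x - 3)² + 514/837·(x - 3)³.
With (x - 3) = 3/4: g(15/4) = -1861/992.

-1.8760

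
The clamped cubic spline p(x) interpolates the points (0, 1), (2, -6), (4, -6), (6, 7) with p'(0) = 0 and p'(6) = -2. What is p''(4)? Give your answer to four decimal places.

With σ_i denoting the second derivative at x_i, h_i = 2, 2, 2, and Δ_i = (y_(i+1) − y_i)/h_i = -7/2, 0, 13/2:
  2·σ_0 + 8·σ_1 + 2·σ_2 = 6(Δ_1 - Δ_0) = 21
  2·σ_1 + 8·σ_2 + 2·σ_3 = 6(Δ_2 - Δ_1) = 39
Clamped end conditions give two more equations: 2h_0·σ_0 + h_0·σ_1 = 6(Δ_0 - p'(0)) = -21 and h_2·σ_2 + 2h_2·σ_3 = 6(p'(6) - Δ_2) = -51.
Forward elimination and back-substitution give σ_0 = -94/15, σ_1 = 61/30, σ_2 = 259/30, σ_3 = -256/15.

8.6333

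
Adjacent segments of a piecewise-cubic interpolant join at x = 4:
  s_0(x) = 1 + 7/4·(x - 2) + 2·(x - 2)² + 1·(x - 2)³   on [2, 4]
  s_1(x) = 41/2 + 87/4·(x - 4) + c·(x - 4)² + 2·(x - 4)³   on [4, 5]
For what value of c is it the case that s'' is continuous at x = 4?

8

s_0''(x) = 4 + 6·(x - 2), so s_0''(4) = 16. On the right, s_1''(4) = 2c, so c = 8.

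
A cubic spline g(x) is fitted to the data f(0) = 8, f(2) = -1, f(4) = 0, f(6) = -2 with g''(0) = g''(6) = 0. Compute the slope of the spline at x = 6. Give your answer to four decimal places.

Put σ_i = g'' at the i-th knot. Here h = (2, 2, 2) and Δ = (-9/2, 1/2, -1), so the interior equations h_(i-1)·σ_(i-1) + 2(h_(i-1)+h_i)·σ_i + h_i·σ_(i+1) = 6(Δ_i − Δ_(i-1)) read
  2·σ_0 + 8·σ_1 + 2·σ_2 = 6(Δ_1 - Δ_0) = 30
  2·σ_1 + 8·σ_2 + 2·σ_3 = 6(Δ_2 - Δ_1) = -9
Natural end conditions: σ_0 = σ_3 = 0.
Forward elimination and back-substitution give σ_0 = 0, σ_1 = 43/10, σ_2 = -11/5, σ_3 = 0.
On [4, 6], g'(x) = b_2 + 2c_2·(x - 4) + 3d_2·(x - 4)² with b_2 = Δ_2 - h_2(2σ_2 + σ_3)/6 = 7/15, c_2 = σ_2/2 = -11/10, d_2 = (σ_3 - σ_2)/(6h_2) = 11/60. So g'(6) = -26/15.

-1.7333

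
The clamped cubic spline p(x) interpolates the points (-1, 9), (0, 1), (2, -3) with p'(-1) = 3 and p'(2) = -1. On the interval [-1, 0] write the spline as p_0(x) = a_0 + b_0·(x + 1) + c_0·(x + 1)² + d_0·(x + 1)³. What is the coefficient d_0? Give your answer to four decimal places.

Write σ_i for p''(x_i). With h_i = 1, 2 and divided differences Δ_i = -8, -2, the continuity of p' gives the tridiagonal system
  1·σ_0 + 6·σ_1 + 2·σ_2 = 6(Δ_1 - Δ_0) = 36
Clamped end conditions give two more equations: 2h_0·σ_0 + h_0·σ_1 = 6(Δ_0 - p'(-1)) = -66 and h_1·σ_1 + 2h_1·σ_2 = 6(p'(2) - Δ_1) = 6.
Solving: σ_0 = -121/3, σ_1 = 44/3, σ_2 = -35/6.
On [-1, 0], with p_0(x) = a_0 + b_0·(x + 1) + c_0·(x + 1)² + d_0·(x + 1)³: c_0 = σ_0/2 = -121/6, d_0 = (σ_1 - σ_0)/(6h_0) = 55/6, b_0 = Δ_0 - h_0(2σ_0 + σ_1)/6 = 3.

9.1667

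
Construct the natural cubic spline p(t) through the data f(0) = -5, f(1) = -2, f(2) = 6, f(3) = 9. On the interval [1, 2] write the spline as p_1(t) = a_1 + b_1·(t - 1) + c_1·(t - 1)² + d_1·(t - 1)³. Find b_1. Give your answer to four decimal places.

With σ_i denoting the second derivative at x_i, h_i = 1, 1, 1, and Δ_i = (y_(i+1) − y_i)/h_i = 3, 8, 3:
  1·σ_0 + 4·σ_1 + 1·σ_2 = 6(Δ_1 - Δ_0) = 30
  1·σ_1 + 4·σ_2 + 1·σ_3 = 6(Δ_2 - Δ_1) = -30
Natural end conditions: σ_0 = σ_3 = 0.
Solving the tridiagonal system: σ_0 = 0, σ_1 = 10, σ_2 = -10, σ_3 = 0.
On [1, 2], with p_1(t) = a_1 + b_1·(t - 1) + c_1·(t - 1)² + d_1·(t - 1)³: c_1 = σ_1/2 = 5, d_1 = (σ_2 - σ_1)/(6h_1) = -10/3, b_1 = Δ_1 - h_1(2σ_1 + σ_2)/6 = 19/3.

6.3333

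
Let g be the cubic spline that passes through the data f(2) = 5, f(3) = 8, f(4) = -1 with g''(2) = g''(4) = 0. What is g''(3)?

-18

Put M_i = g'' at the i-th knot. Here h = (1, 1) and Δ = (3, -9), so the interior equations h_(i-1)·M_(i-1) + 2(h_(i-1)+h_i)·M_i + h_i·M_(i+1) = 6(Δ_i − Δ_(i-1)) read
  1·M_0 + 4·M_1 + 1·M_2 = 6(Δ_1 - Δ_0) = -72
Natural end conditions: M_0 = M_2 = 0.
Hence M_0 = 0, M_1 = -18, M_2 = 0.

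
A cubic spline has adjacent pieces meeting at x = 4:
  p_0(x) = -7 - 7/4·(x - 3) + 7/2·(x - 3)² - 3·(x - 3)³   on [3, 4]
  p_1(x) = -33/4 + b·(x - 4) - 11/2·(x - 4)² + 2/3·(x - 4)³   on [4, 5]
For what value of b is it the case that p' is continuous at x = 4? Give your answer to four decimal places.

p_0'(x) = -7/4 + 7·(x - 3) - 9·(x - 3)², so p_0'(4) = -15/4. On the right, p_1'(4) = b, so b = -15/4.

-3.7500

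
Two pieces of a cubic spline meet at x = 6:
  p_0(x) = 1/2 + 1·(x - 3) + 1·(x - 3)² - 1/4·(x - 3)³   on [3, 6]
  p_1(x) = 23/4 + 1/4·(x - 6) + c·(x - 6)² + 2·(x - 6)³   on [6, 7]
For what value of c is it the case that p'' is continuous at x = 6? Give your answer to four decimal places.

-1.2500

p_0''(x) = 2 - 3/2·(x - 3), so p_0''(6) = -5/2. On the right, p_1''(6) = 2c, so c = -5/4.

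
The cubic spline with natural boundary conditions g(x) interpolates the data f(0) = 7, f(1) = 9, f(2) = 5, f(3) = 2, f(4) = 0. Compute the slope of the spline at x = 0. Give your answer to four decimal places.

Put m_i = g'' at the i-th knot. Here h = (1, 1, 1, 1) and Δ = (2, -4, -3, -2), so the interior equations h_(i-1)·m_(i-1) + 2(h_(i-1)+h_i)·m_i + h_i·m_(i+1) = 6(Δ_i − Δ_(i-1)) read
  1·m_0 + 4·m_1 + 1·m_2 = 6(Δ_1 - Δ_0) = -36
  1·m_1 + 4·m_2 + 1·m_3 = 6(Δ_2 - Δ_1) = 6
  1·m_2 + 4·m_3 + 1·m_4 = 6(Δ_3 - Δ_2) = 6
Natural end conditions: m_0 = m_4 = 0.
Solving: m_0 = 0, m_1 = -279/28, m_2 = 27/7, m_3 = 15/28, m_4 = 0.
On [0, 1], g'(x) = b_0 + 2c_0·x + 3d_0·x² with b_0 = Δ_0 - h_0(2m_0 + m_1)/6 = 205/56, c_0 = m_0/2 = 0, d_0 = (m_1 - m_0)/(6h_0) = -93/56. So g'(0) = 205/56.

3.6607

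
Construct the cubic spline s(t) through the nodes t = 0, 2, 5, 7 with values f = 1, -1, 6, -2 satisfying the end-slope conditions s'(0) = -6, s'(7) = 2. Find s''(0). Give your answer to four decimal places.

6.0208

With m_i denoting the second derivative at x_i, h_i = 2, 3, 2, and Δ_i = (y_(i+1) − y_i)/h_i = -1, 7/3, -4:
  2·m_0 + 10·m_1 + 3·m_2 = 6(Δ_1 - Δ_0) = 20
  3·m_1 + 10·m_2 + 2·m_3 = 6(Δ_2 - Δ_1) = -38
Clamped end conditions give two more equations: 2h_0·m_0 + h_0·m_1 = 6(Δ_0 - s'(0)) = 30 and h_2·m_2 + 2h_2·m_3 = 6(s'(7) - Δ_2) = 36.
Solving: m_0 = 289/48, m_1 = 71/24, m_2 = -173/24, m_3 = 605/48.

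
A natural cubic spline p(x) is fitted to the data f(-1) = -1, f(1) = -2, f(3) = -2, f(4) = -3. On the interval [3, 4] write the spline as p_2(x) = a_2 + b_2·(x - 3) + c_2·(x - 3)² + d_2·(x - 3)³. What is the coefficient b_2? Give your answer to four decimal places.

-0.5909

Put m_i = p'' at the i-th knot. Here h = (2, 2, 1) and Δ = (-1/2, 0, -1), so the interior equations h_(i-1)·m_(i-1) + 2(h_(i-1)+h_i)·m_i + h_i·m_(i+1) = 6(Δ_i − Δ_(i-1)) read
  2·m_0 + 8·m_1 + 2·m_2 = 6(Δ_1 - Δ_0) = 3
  2·m_1 + 6·m_2 + 1·m_3 = 6(Δ_2 - Δ_1) = -6
Natural end conditions: m_0 = m_3 = 0.
Solving: m_0 = 0, m_1 = 15/22, m_2 = -27/22, m_3 = 0.
On [3, 4], with p_2(x) = a_2 + b_2·(x - 3) + c_2·(x - 3)² + d_2·(x - 3)³: c_2 = m_2/2 = -27/44, d_2 = (m_3 - m_2)/(6h_2) = 9/44, b_2 = Δ_2 - h_2(2m_2 + m_3)/6 = -13/22.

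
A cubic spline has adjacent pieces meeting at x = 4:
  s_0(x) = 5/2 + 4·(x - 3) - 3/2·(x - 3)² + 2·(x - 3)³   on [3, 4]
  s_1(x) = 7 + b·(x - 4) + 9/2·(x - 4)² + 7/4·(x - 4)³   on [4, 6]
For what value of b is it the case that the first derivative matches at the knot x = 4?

s_0'(x) = 4 - 3·(x - 3) + 6·(x - 3)², so s_0'(4) = 7. On the right, s_1'(4) = b, so b = 7.

7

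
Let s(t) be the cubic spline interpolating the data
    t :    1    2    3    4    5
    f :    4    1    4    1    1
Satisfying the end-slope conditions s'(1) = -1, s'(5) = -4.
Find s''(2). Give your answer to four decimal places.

16.7143

Put σ_i = s'' at the i-th knot. Here h = (1, 1, 1, 1) and Δ = (-3, 3, -3, 0), so the interior equations h_(i-1)·σ_(i-1) + 2(h_(i-1)+h_i)·σ_i + h_i·σ_(i+1) = 6(Δ_i − Δ_(i-1)) read
  1·σ_0 + 4·σ_1 + 1·σ_2 = 6(Δ_1 - Δ_0) = 36
  1·σ_1 + 4·σ_2 + 1·σ_3 = 6(Δ_2 - Δ_1) = -36
  1·σ_2 + 4·σ_3 + 1·σ_4 = 6(Δ_3 - Δ_2) = 18
Clamped end conditions give two more equations: 2h_0·σ_0 + h_0·σ_1 = 6(Δ_0 - s'(1)) = -12 and h_3·σ_3 + 2h_3·σ_4 = 6(s'(5) - Δ_3) = -24.
Solving: σ_0 = -201/14, σ_1 = 117/7, σ_2 = -33/2, σ_3 = 93/7, σ_4 = -261/14.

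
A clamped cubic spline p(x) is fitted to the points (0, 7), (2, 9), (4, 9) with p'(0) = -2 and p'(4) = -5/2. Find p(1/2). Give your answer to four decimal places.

Put σ_i = p'' at the i-th knot. Here h = (2, 2) and Δ = (1, 0), so the interior equations h_(i-1)·σ_(i-1) + 2(h_(i-1)+h_i)·σ_i + h_i·σ_(i+1) = 6(Δ_i − Δ_(i-1)) read
  2·σ_0 + 8·σ_1 + 2·σ_2 = 6(Δ_1 - Δ_0) = -6
Clamped end conditions give two more equations: 2h_0·σ_0 + h_0·σ_1 = 6(Δ_0 - p'(0)) = 18 and h_1·σ_1 + 2h_1·σ_2 = 6(p'(4) - Δ_1) = -15.
Solving the tridiagonal system: σ_0 = 41/8, σ_1 = -5/4, σ_2 = -25/8.
On [0, 2], p(x) = 7 - 2·x + 41/16·x² - 17/32·x³.
With x = 1/2: p(1/2) = 1683/256.

6.5742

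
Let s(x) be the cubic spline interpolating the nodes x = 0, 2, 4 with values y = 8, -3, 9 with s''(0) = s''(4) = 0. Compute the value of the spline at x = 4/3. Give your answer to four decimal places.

Let σ_i = s''(x_i). Step sizes h_i = 2, 2; slopes of the chords Δ_i = (y_(i+1) - y_i)/h_i = -11/2, 6.
  2·σ_0 + 8·σ_1 + 2·σ_2 = 6(Δ_1 - Δ_0) = 69
Natural end conditions: σ_0 = σ_2 = 0.
Hence σ_0 = 0, σ_1 = 69/8, σ_2 = 0.
On [0, 2], s(x) = 8 - 67/8·x + 0·x² + 23/32·x³.
With x = 4/3: s(4/3) = -79/54.

-1.4630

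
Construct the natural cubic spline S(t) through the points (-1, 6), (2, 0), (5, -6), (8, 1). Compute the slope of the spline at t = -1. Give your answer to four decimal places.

-1.7111

Let M_i = S''(x_i). Step sizes h_i = 3, 3, 3; slopes of the chords Δ_i = (y_(i+1) - y_i)/h_i = -2, -2, 7/3.
  3·M_0 + 12·M_1 + 3·M_2 = 6(Δ_1 - Δ_0) = 0
  3·M_1 + 12·M_2 + 3·M_3 = 6(Δ_2 - Δ_1) = 26
Natural end conditions: M_0 = M_3 = 0.
Forward elimination and back-substitution give M_0 = 0, M_1 = -26/45, M_2 = 104/45, M_3 = 0.
On [-1, 2], S'(t) = b_0 + 2c_0·(t + 1) + 3d_0·(t + 1)² with b_0 = Δ_0 - h_0(2M_0 + M_1)/6 = -77/45, c_0 = M_0/2 = 0, d_0 = (M_1 - M_0)/(6h_0) = -13/405. So S'(-1) = -77/45.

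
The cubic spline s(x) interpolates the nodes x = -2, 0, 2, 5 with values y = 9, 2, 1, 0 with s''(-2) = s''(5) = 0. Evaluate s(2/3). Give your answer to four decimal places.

1.1611

Put m_i = s'' at the i-th knot. Here h = (2, 2, 3) and Δ = (-7/2, -1/2, -1/3), so the interior equations h_(i-1)·m_(i-1) + 2(h_(i-1)+h_i)·m_i + h_i·m_(i+1) = 6(Δ_i − Δ_(i-1)) read
  2·m_0 + 8·m_1 + 2·m_2 = 6(Δ_1 - Δ_0) = 18
  2·m_1 + 10·m_2 + 3·m_3 = 6(Δ_2 - Δ_1) = 1
Natural end conditions: m_0 = m_3 = 0.
Solving: m_0 = 0, m_1 = 89/38, m_2 = -7/19, m_3 = 0.
On [0, 2], s(x) = 2 - 221/114·x + 89/76·x² - 103/456·x³.
With x = 2/3: s(2/3) = 1787/1539.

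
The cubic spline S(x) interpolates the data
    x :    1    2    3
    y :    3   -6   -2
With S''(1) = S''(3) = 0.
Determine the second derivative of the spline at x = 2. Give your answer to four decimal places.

19.5000

Write M_i for S''(x_i). With h_i = 1, 1 and divided differences Δ_i = -9, 4, the continuity of S' gives the tridiagonal system
  1·M_0 + 4·M_1 + 1·M_2 = 6(Δ_1 - Δ_0) = 78
Natural end conditions: M_0 = M_2 = 0.
Solving: M_0 = 0, M_1 = 39/2, M_2 = 0.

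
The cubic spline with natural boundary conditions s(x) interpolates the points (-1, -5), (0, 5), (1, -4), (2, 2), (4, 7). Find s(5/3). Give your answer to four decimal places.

Put M_i = s'' at the i-th knot. Here h = (1, 1, 1, 2) and Δ = (10, -9, 6, 5/2), so the interior equations h_(i-1)·M_(i-1) + 2(h_(i-1)+h_i)·M_i + h_i·M_(i+1) = 6(Δ_i − Δ_(i-1)) read
  1·M_0 + 4·M_1 + 1·M_2 = 6(Δ_1 - Δ_0) = -114
  1·M_1 + 4·M_2 + 1·M_3 = 6(Δ_2 - Δ_1) = 90
  1·M_2 + 6·M_3 + 2·M_4 = 6(Δ_3 - Δ_2) = -21
Natural end conditions: M_0 = M_4 = 0.
Forward elimination and back-substitution give M_0 = 0, M_1 = -3183/86, M_2 = 1464/43, M_3 = -789/86, M_4 = 0.
On [1, 2], s(x) = -4 - 657/172·(x - 1) + 732/43·(x - 1)² - 1239/172·(x - 1)³.
With (x - 1) = 2/3: s(5/3) = -863/774.

-1.1150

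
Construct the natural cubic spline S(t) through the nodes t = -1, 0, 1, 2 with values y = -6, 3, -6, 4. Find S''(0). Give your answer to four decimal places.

Write M_i for S''(x_i). With h_i = 1, 1, 1 and divided differences Δ_i = 9, -9, 10, the continuity of S' gives the tridiagonal system
  1·M_0 + 4·M_1 + 1·M_2 = 6(Δ_1 - Δ_0) = -108
  1·M_1 + 4·M_2 + 1·M_3 = 6(Δ_2 - Δ_1) = 114
Natural end conditions: M_0 = M_3 = 0.
Solving the tridiagonal system: M_0 = 0, M_1 = -182/5, M_2 = 188/5, M_3 = 0.

-36.4000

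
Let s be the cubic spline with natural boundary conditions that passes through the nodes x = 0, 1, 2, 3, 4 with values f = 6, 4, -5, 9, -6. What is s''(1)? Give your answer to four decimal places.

Write σ_i for s''(x_i). With h_i = 1, 1, 1, 1 and divided differences Δ_i = -2, -9, 14, -15, the continuity of s' gives the tridiagonal system
  1·σ_0 + 4·σ_1 + 1·σ_2 = 6(Δ_1 - Δ_0) = -42
  1·σ_1 + 4·σ_2 + 1·σ_3 = 6(Δ_2 - Δ_1) = 138
  1·σ_2 + 4·σ_3 + 1·σ_4 = 6(Δ_3 - Δ_2) = -174
Natural end conditions: σ_0 = σ_4 = 0.
Forward elimination and back-substitution give σ_0 = 0, σ_1 = -339/14, σ_2 = 384/7, σ_3 = -801/14, σ_4 = 0.

-24.2143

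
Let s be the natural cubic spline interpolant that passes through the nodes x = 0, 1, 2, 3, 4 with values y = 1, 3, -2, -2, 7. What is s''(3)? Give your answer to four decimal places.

With M_i denoting the second derivative at x_i, h_i = 1, 1, 1, 1, and Δ_i = (y_(i+1) − y_i)/h_i = 2, -5, 0, 9:
  1·M_0 + 4·M_1 + 1·M_2 = 6(Δ_1 - Δ_0) = -42
  1·M_1 + 4·M_2 + 1·M_3 = 6(Δ_2 - Δ_1) = 30
  1·M_2 + 4·M_3 + 1·M_4 = 6(Δ_3 - Δ_2) = 54
Natural end conditions: M_0 = M_4 = 0.
Solving: M_0 = 0, M_1 = -87/7, M_2 = 54/7, M_3 = 81/7, M_4 = 0.

11.5714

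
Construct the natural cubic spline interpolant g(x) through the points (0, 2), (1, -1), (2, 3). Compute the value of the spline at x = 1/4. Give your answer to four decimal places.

Put m_i = g'' at the i-th knot. Here h = (1, 1) and Δ = (-3, 4), so the interior equations h_(i-1)·m_(i-1) + 2(h_(i-1)+h_i)·m_i + h_i·m_(i+1) = 6(Δ_i − Δ_(i-1)) read
  1·m_0 + 4·m_1 + 1·m_2 = 6(Δ_1 - Δ_0) = 42
Natural end conditions: m_0 = m_2 = 0.
Hence m_0 = 0, m_1 = 21/2, m_2 = 0.
On [0, 1], g(x) = 2 - 19/4·x + 0·x² + 7/4·x³.
With x = 1/4: g(1/4) = 215/256.

0.8398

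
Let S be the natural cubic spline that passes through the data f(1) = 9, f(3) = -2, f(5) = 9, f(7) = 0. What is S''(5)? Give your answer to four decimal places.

Put σ_i = S'' at the i-th knot. Here h = (2, 2, 2) and Δ = (-11/2, 11/2, -9/2), so the interior equations h_(i-1)·σ_(i-1) + 2(h_(i-1)+h_i)·σ_i + h_i·σ_(i+1) = 6(Δ_i − Δ_(i-1)) read
  2·σ_0 + 8·σ_1 + 2·σ_2 = 6(Δ_1 - Δ_0) = 66
  2·σ_1 + 8·σ_2 + 2·σ_3 = 6(Δ_2 - Δ_1) = -60
Natural end conditions: σ_0 = σ_3 = 0.
Forward elimination and back-substitution give σ_0 = 0, σ_1 = 54/5, σ_2 = -51/5, σ_3 = 0.

-10.2000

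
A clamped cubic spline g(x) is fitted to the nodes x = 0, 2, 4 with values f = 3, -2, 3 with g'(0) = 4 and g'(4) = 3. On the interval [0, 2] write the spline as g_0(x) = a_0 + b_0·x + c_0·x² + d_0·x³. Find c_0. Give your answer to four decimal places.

Write σ_i for g''(x_i). With h_i = 2, 2 and divided differences Δ_i = -5/2, 5/2, the continuity of g' gives the tridiagonal system
  2·σ_0 + 8·σ_1 + 2·σ_2 = 6(Δ_1 - Δ_0) = 30
Clamped end conditions give two more equations: 2h_0·σ_0 + h_0·σ_1 = 6(Δ_0 - g'(0)) = -39 and h_1·σ_1 + 2h_1·σ_2 = 6(g'(4) - Δ_1) = 3.
Forward elimination and back-substitution give σ_0 = -55/4, σ_1 = 8, σ_2 = -13/4.
On [0, 2], with g_0(x) = a_0 + b_0·x + c_0·x² + d_0·x³: c_0 = σ_0/2 = -55/8, d_0 = (σ_1 - σ_0)/(6h_0) = 29/16, b_0 = Δ_0 - h_0(2σ_0 + σ_1)/6 = 4.

-6.8750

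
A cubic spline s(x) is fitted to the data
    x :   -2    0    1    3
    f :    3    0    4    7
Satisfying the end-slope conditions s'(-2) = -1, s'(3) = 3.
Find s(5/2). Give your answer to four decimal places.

6.0156

Let σ_i = s''(x_i). Step sizes h_i = 2, 1, 2; slopes of the chords Δ_i = (y_(i+1) - y_i)/h_i = -3/2, 4, 3/2.
  2·σ_0 + 6·σ_1 + 1·σ_2 = 6(Δ_1 - Δ_0) = 33
  1·σ_1 + 6·σ_2 + 2·σ_3 = 6(Δ_2 - Δ_1) = -15
Clamped end conditions give two more equations: 2h_0·σ_0 + h_0·σ_1 = 6(Δ_0 - s'(-2)) = -3 and h_2·σ_2 + 2h_2·σ_3 = 6(s'(3) - Δ_2) = 9.
Solving the tridiagonal system: σ_0 = -19/4, σ_1 = 8, σ_2 = -11/2, σ_3 = 5.
On [1, 3], s(x) = 4 + 7/2·(x - 1) - 11/4·(x - 1)² + 7/8·(x - 1)³.
With (x - 1) = 3/2: s(5/2) = 385/64.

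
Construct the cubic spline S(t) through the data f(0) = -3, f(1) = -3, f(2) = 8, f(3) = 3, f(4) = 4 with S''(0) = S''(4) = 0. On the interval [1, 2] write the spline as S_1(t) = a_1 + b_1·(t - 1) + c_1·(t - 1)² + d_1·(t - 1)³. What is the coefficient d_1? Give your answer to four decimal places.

-9.9821

Let M_i = S''(x_i). Step sizes h_i = 1, 1, 1, 1; slopes of the chords Δ_i = (y_(i+1) - y_i)/h_i = 0, 11, -5, 1.
  1·M_0 + 4·M_1 + 1·M_2 = 6(Δ_1 - Δ_0) = 66
  1·M_1 + 4·M_2 + 1·M_3 = 6(Δ_2 - Δ_1) = -96
  1·M_2 + 4·M_3 + 1·M_4 = 6(Δ_3 - Δ_2) = 36
Natural end conditions: M_0 = M_4 = 0.
Hence M_0 = 0, M_1 = 705/28, M_2 = -243/7, M_3 = 495/28, M_4 = 0.
On [1, 2], with S_1(t) = a_1 + b_1·(t - 1) + c_1·(t - 1)² + d_1·(t - 1)³: c_1 = M_1/2 = 705/56, d_1 = (M_2 - M_1)/(6h_1) = -559/56, b_1 = Δ_1 - h_1(2M_1 + M_2)/6 = 235/28.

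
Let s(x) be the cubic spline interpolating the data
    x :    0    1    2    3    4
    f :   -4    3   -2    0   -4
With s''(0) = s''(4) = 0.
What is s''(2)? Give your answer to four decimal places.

19.7143

With m_i denoting the second derivative at x_i, h_i = 1, 1, 1, 1, and Δ_i = (y_(i+1) − y_i)/h_i = 7, -5, 2, -4:
  1·m_0 + 4·m_1 + 1·m_2 = 6(Δ_1 - Δ_0) = -72
  1·m_1 + 4·m_2 + 1·m_3 = 6(Δ_2 - Δ_1) = 42
  1·m_2 + 4·m_3 + 1·m_4 = 6(Δ_3 - Δ_2) = -36
Natural end conditions: m_0 = m_4 = 0.
Solving the tridiagonal system: m_0 = 0, m_1 = -321/14, m_2 = 138/7, m_3 = -195/14, m_4 = 0.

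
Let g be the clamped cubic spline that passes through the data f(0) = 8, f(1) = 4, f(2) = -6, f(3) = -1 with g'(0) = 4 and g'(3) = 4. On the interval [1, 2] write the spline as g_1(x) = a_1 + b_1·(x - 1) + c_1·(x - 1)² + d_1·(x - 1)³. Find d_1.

With σ_i denoting the second derivative at x_i, h_i = 1, 1, 1, and Δ_i = (y_(i+1) − y_i)/h_i = -4, -10, 5:
  1·σ_0 + 4·σ_1 + 1·σ_2 = 6(Δ_1 - Δ_0) = -36
  1·σ_1 + 4·σ_2 + 1·σ_3 = 6(Δ_2 - Δ_1) = 90
Clamped end conditions give two more equations: 2h_0·σ_0 + h_0·σ_1 = 6(Δ_0 - g'(0)) = -48 and h_2·σ_2 + 2h_2·σ_3 = 6(g'(3) - Δ_2) = -6.
Forward elimination and back-substitution give σ_0 = -18, σ_1 = -12, σ_2 = 30, σ_3 = -18.
On [1, 2], with g_1(x) = a_1 + b_1·(x - 1) + c_1·(x - 1)² + d_1·(x - 1)³: c_1 = σ_1/2 = -6, d_1 = (σ_2 - σ_1)/(6h_1) = 7, b_1 = Δ_1 - h_1(2σ_1 + σ_2)/6 = -11.

7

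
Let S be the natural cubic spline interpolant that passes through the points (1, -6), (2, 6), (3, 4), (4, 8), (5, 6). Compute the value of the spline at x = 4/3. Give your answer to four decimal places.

Put m_i = S'' at the i-th knot. Here h = (1, 1, 1, 1) and Δ = (12, -2, 4, -2), so the interior equations h_(i-1)·m_(i-1) + 2(h_(i-1)+h_i)·m_i + h_i·m_(i+1) = 6(Δ_i − Δ_(i-1)) read
  1·m_0 + 4·m_1 + 1·m_2 = 6(Δ_1 - Δ_0) = -84
  1·m_1 + 4·m_2 + 1·m_3 = 6(Δ_2 - Δ_1) = 36
  1·m_2 + 4·m_3 + 1·m_4 = 6(Δ_3 - Δ_2) = -36
Natural end conditions: m_0 = m_4 = 0.
Solving the tridiagonal system: m_0 = 0, m_1 = -180/7, m_2 = 132/7, m_3 = -96/7, m_4 = 0.
On [1, 2], S(x) = -6 + 114/7·(x - 1) + 0·(x - 1)² - 30/7·(x - 1)³.
With (x - 1) = 1/3: S(4/3) = -46/63.

-0.7302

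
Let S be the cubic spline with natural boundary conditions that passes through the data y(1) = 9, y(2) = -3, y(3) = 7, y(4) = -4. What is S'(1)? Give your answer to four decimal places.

-19.2667

Put M_i = S'' at the i-th knot. Here h = (1, 1, 1) and Δ = (-12, 10, -11), so the interior equations h_(i-1)·M_(i-1) + 2(h_(i-1)+h_i)·M_i + h_i·M_(i+1) = 6(Δ_i − Δ_(i-1)) read
  1·M_0 + 4·M_1 + 1·M_2 = 6(Δ_1 - Δ_0) = 132
  1·M_1 + 4·M_2 + 1·M_3 = 6(Δ_2 - Δ_1) = -126
Natural end conditions: M_0 = M_3 = 0.
Solving the tridiagonal system: M_0 = 0, M_1 = 218/5, M_2 = -212/5, M_3 = 0.
On [1, 2], S'(x) = b_0 + 2c_0·(x - 1) + 3d_0·(x - 1)² with b_0 = Δ_0 - h_0(2M_0 + M_1)/6 = -289/15, c_0 = M_0/2 = 0, d_0 = (M_1 - M_0)/(6h_0) = 109/15. So S'(1) = -289/15.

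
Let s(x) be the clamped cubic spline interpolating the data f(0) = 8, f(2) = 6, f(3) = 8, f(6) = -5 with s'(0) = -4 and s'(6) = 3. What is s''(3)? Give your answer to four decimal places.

-9.8095

With M_i denoting the second derivative at x_i, h_i = 2, 1, 3, and Δ_i = (y_(i+1) − y_i)/h_i = -1, 2, -13/3:
  2·M_0 + 6·M_1 + 1·M_2 = 6(Δ_1 - Δ_0) = 18
  1·M_1 + 8·M_2 + 3·M_3 = 6(Δ_2 - Δ_1) = -38
Clamped end conditions give two more equations: 2h_0·M_0 + h_0·M_1 = 6(Δ_0 - s'(0)) = 18 and h_2·M_2 + 2h_2·M_3 = 6(s'(6) - Δ_2) = 44.
Hence M_0 = 55/21, M_1 = 79/21, M_2 = -206/21, M_3 = 257/21.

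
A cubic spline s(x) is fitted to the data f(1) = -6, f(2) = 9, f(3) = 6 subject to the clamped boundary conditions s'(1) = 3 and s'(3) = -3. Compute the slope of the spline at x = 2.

9

Put m_i = s'' at the i-th knot. Here h = (1, 1) and Δ = (15, -3), so the interior equations h_(i-1)·m_(i-1) + 2(h_(i-1)+h_i)·m_i + h_i·m_(i+1) = 6(Δ_i − Δ_(i-1)) read
  1·m_0 + 4·m_1 + 1·m_2 = 6(Δ_1 - Δ_0) = -108
Clamped end conditions give two more equations: 2h_0·m_0 + h_0·m_1 = 6(Δ_0 - s'(1)) = 72 and h_1·m_1 + 2h_1·m_2 = 6(s'(3) - Δ_1) = 0.
Solving the tridiagonal system: m_0 = 60, m_1 = -48, m_2 = 24.
On [2, 3], s'(x) = b_1 + 2c_1·(x - 2) + 3d_1·(x - 2)² with b_1 = Δ_1 - h_1(2m_1 + m_2)/6 = 9, c_1 = m_1/2 = -24, d_1 = (m_2 - m_1)/(6h_1) = 12. So s'(2) = 9.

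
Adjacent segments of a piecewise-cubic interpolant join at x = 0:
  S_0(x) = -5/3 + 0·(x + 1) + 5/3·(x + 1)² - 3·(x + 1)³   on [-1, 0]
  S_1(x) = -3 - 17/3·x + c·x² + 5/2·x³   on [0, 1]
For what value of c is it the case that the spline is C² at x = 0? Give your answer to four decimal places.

S_0''(x) = 10/3 - 18·(x + 1), so S_0''(0) = -44/3. On the right, S_1''(0) = 2c, so c = -22/3.

-7.3333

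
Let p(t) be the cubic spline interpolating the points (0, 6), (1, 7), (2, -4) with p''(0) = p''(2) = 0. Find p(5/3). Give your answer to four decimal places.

0.5556

With M_i denoting the second derivative at x_i, h_i = 1, 1, and Δ_i = (y_(i+1) − y_i)/h_i = 1, -11:
  1·M_0 + 4·M_1 + 1·M_2 = 6(Δ_1 - Δ_0) = -72
Natural end conditions: M_0 = M_2 = 0.
Solving: M_0 = 0, M_1 = -18, M_2 = 0.
On [1, 2], p(t) = 7 - 5·(t - 1) - 9·(t - 1)² + 3·(t - 1)³.
With (t - 1) = 2/3: p(5/3) = 5/9.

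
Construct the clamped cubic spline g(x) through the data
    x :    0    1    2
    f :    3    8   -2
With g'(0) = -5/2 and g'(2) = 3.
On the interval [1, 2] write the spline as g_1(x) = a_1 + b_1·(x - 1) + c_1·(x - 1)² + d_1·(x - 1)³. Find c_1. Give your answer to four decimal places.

Let M_i = g''(x_i). Step sizes h_i = 1, 1; slopes of the chords Δ_i = (y_(i+1) - y_i)/h_i = 5, -10.
  1·M_0 + 4·M_1 + 1·M_2 = 6(Δ_1 - Δ_0) = -90
Clamped end conditions give two more equations: 2h_0·M_0 + h_0·M_1 = 6(Δ_0 - g'(0)) = 45 and h_1·M_1 + 2h_1·M_2 = 6(g'(2) - Δ_1) = 78.
Forward elimination and back-substitution give M_0 = 191/4, M_1 = -101/2, M_2 = 257/4.
On [1, 2], with g_1(x) = a_1 + b_1·(x - 1) + c_1·(x - 1)² + d_1·(x - 1)³: c_1 = M_1/2 = -101/4, d_1 = (M_2 - M_1)/(6h_1) = 153/8, b_1 = Δ_1 - h_1(2M_1 + M_2)/6 = -31/8.

-25.2500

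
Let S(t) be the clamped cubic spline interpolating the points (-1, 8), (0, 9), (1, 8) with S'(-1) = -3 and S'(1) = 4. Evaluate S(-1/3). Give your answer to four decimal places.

8.5556

Let σ_i = S''(x_i). Step sizes h_i = 1, 1; slopes of the chords Δ_i = (y_(i+1) - y_i)/h_i = 1, -1.
  1·σ_0 + 4·σ_1 + 1·σ_2 = 6(Δ_1 - Δ_0) = -12
Clamped end conditions give two more equations: 2h_0·σ_0 + h_0·σ_1 = 6(Δ_0 - S'(-1)) = 24 and h_1·σ_1 + 2h_1·σ_2 = 6(S'(1) - Δ_1) = 30.
Forward elimination and back-substitution give σ_0 = 37/2, σ_1 = -13, σ_2 = 43/2.
On [-1, 0], S(t) = 8 - 3·(t + 1) + 37/4·(t + 1)² - 21/4·(t + 1)³.
With (t + 1) = 2/3: S(-1/3) = 77/9.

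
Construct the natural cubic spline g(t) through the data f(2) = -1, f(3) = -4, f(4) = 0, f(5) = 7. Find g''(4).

Let M_i = g''(x_i). Step sizes h_i = 1, 1, 1; slopes of the chords Δ_i = (y_(i+1) - y_i)/h_i = -3, 4, 7.
  1·M_0 + 4·M_1 + 1·M_2 = 6(Δ_1 - Δ_0) = 42
  1·M_1 + 4·M_2 + 1·M_3 = 6(Δ_2 - Δ_1) = 18
Natural end conditions: M_0 = M_3 = 0.
Forward elimination and back-substitution give M_0 = 0, M_1 = 10, M_2 = 2, M_3 = 0.

2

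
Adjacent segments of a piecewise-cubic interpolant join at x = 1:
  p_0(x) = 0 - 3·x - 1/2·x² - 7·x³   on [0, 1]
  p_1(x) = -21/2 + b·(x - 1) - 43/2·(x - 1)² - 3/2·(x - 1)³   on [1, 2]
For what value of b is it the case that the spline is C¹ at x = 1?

p_0'(x) = -3 - 1·x - 21·x², so p_0'(1) = -25. On the right, p_1'(1) = b, so b = -25.

-25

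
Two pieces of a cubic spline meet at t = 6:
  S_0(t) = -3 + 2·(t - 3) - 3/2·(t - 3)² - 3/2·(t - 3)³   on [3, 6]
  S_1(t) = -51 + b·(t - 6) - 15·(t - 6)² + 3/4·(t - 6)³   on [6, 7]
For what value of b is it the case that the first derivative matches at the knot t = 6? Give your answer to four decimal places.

-47.5000

S_0'(t) = 2 - 3·(t - 3) - 9/2·(t - 3)², so S_0'(6) = -95/2. On the right, S_1'(6) = b, so b = -95/2.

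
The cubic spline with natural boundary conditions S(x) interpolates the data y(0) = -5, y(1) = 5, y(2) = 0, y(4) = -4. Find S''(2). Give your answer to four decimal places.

Let m_i = S''(x_i). Step sizes h_i = 1, 1, 2; slopes of the chords Δ_i = (y_(i+1) - y_i)/h_i = 10, -5, -2.
  1·m_0 + 4·m_1 + 1·m_2 = 6(Δ_1 - Δ_0) = -90
  1·m_1 + 6·m_2 + 2·m_3 = 6(Δ_2 - Δ_1) = 18
Natural end conditions: m_0 = m_3 = 0.
Forward elimination and back-substitution give m_0 = 0, m_1 = -558/23, m_2 = 162/23, m_3 = 0.

7.0435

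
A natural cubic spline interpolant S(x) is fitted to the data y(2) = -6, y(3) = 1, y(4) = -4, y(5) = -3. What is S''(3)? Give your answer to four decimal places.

With M_i denoting the second derivative at x_i, h_i = 1, 1, 1, and Δ_i = (y_(i+1) − y_i)/h_i = 7, -5, 1:
  1·M_0 + 4·M_1 + 1·M_2 = 6(Δ_1 - Δ_0) = -72
  1·M_1 + 4·M_2 + 1·M_3 = 6(Δ_2 - Δ_1) = 36
Natural end conditions: M_0 = M_3 = 0.
Forward elimination and back-substitution give M_0 = 0, M_1 = -108/5, M_2 = 72/5, M_3 = 0.

-21.6000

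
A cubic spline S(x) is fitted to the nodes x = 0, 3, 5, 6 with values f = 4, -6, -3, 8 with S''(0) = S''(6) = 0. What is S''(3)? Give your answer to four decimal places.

1.0714

With M_i denoting the second derivative at x_i, h_i = 3, 2, 1, and Δ_i = (y_(i+1) − y_i)/h_i = -10/3, 3/2, 11:
  3·M_0 + 10·M_1 + 2·M_2 = 6(Δ_1 - Δ_0) = 29
  2·M_1 + 6·M_2 + 1·M_3 = 6(Δ_2 - Δ_1) = 57
Natural end conditions: M_0 = M_3 = 0.
Forward elimination and back-substitution give M_0 = 0, M_1 = 15/14, M_2 = 64/7, M_3 = 0.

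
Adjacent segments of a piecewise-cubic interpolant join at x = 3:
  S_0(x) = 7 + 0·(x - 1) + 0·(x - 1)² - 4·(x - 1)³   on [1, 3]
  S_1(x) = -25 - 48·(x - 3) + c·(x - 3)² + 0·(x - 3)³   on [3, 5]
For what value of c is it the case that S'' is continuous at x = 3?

S_0''(x) = 0 - 24·(x - 1), so S_0''(3) = -48. On the right, S_1''(3) = 2c, so c = -24.

-24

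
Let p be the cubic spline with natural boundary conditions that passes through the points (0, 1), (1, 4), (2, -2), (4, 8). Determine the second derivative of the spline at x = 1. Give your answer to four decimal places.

With M_i denoting the second derivative at x_i, h_i = 1, 1, 2, and Δ_i = (y_(i+1) − y_i)/h_i = 3, -6, 5:
  1·M_0 + 4·M_1 + 1·M_2 = 6(Δ_1 - Δ_0) = -54
  1·M_1 + 6·M_2 + 2·M_3 = 6(Δ_2 - Δ_1) = 66
Natural end conditions: M_0 = M_3 = 0.
Solving the tridiagonal system: M_0 = 0, M_1 = -390/23, M_2 = 318/23, M_3 = 0.

-16.9565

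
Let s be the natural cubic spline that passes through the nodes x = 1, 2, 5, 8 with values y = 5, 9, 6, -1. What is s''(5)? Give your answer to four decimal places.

Let σ_i = s''(x_i). Step sizes h_i = 1, 3, 3; slopes of the chords Δ_i = (y_(i+1) - y_i)/h_i = 4, -1, -7/3.
  1·σ_0 + 8·σ_1 + 3·σ_2 = 6(Δ_1 - Δ_0) = -30
  3·σ_1 + 12·σ_2 + 3·σ_3 = 6(Δ_2 - Δ_1) = -8
Natural end conditions: σ_0 = σ_3 = 0.
Solving the tridiagonal system: σ_0 = 0, σ_1 = -112/29, σ_2 = 26/87, σ_3 = 0.

0.2989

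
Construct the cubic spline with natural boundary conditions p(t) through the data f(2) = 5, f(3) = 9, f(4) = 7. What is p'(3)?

Put σ_i = p'' at the i-th knot. Here h = (1, 1) and Δ = (4, -2), so the interior equations h_(i-1)·σ_(i-1) + 2(h_(i-1)+h_i)·σ_i + h_i·σ_(i+1) = 6(Δ_i − Δ_(i-1)) read
  1·σ_0 + 4·σ_1 + 1·σ_2 = 6(Δ_1 - Δ_0) = -36
Natural end conditions: σ_0 = σ_2 = 0.
Hence σ_0 = 0, σ_1 = -9, σ_2 = 0.
On [3, 4], p'(t) = b_1 + 2c_1·(t - 3) + 3d_1·(t - 3)² with b_1 = Δ_1 - h_1(2σ_1 + σ_2)/6 = 1, c_1 = σ_1/2 = -9/2, d_1 = (σ_2 - σ_1)/(6h_1) = 3/2. So p'(3) = 1.

1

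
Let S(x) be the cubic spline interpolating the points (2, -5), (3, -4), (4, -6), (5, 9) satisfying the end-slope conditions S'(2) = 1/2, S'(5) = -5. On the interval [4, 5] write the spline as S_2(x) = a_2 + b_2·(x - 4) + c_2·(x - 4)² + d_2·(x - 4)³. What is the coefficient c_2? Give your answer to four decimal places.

26.0667

With M_i denoting the second derivative at x_i, h_i = 1, 1, 1, and Δ_i = (y_(i+1) − y_i)/h_i = 1, -2, 15:
  1·M_0 + 4·M_1 + 1·M_2 = 6(Δ_1 - Δ_0) = -18
  1·M_1 + 4·M_2 + 1·M_3 = 6(Δ_2 - Δ_1) = 102
Clamped end conditions give two more equations: 2h_0·M_0 + h_0·M_1 = 6(Δ_0 - S'(2)) = 3 and h_2·M_2 + 2h_2·M_3 = 6(S'(5) - Δ_2) = -120.
Forward elimination and back-substitution give M_0 = 176/15, M_1 = -307/15, M_2 = 782/15, M_3 = -1291/15.
On [4, 5], with S_2(x) = a_2 + b_2·(x - 4) + c_2·(x - 4)² + d_2·(x - 4)³: c_2 = M_2/2 = 391/15, d_2 = (M_3 - M_2)/(6h_2) = -691/30, b_2 = Δ_2 - h_2(2M_2 + M_3)/6 = 359/30.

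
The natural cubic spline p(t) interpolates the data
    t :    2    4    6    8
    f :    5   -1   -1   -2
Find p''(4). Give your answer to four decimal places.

Write M_i for p''(x_i). With h_i = 2, 2, 2 and divided differences Δ_i = -3, 0, -1/2, the continuity of p' gives the tridiagonal system
  2·M_0 + 8·M_1 + 2·M_2 = 6(Δ_1 - Δ_0) = 18
  2·M_1 + 8·M_2 + 2·M_3 = 6(Δ_2 - Δ_1) = -3
Natural end conditions: M_0 = M_3 = 0.
Hence M_0 = 0, M_1 = 5/2, M_2 = -1, M_3 = 0.

2.5000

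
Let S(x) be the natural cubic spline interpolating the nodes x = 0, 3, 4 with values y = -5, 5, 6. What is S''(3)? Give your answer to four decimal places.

Write m_i for S''(x_i). With h_i = 3, 1 and divided differences Δ_i = 10/3, 1, the continuity of S' gives the tridiagonal system
  3·m_0 + 8·m_1 + 1·m_2 = 6(Δ_1 - Δ_0) = -14
Natural end conditions: m_0 = m_2 = 0.
Hence m_0 = 0, m_1 = -7/4, m_2 = 0.

-1.7500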